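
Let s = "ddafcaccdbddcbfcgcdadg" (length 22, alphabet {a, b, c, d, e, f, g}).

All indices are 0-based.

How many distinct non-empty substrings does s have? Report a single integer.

233

rank→(start, suffix):
  0 → (5, 'accdbddcbfcgcdadg')
  1 → (19, 'adg')
  2 → (2, 'afcaccdbddcbfcgcdadg')
  3 → (9, 'bddcbfcgcdadg')
  4 → (13, 'bfcgcdadg')
  5 → (4, 'caccdbddcbfcgcdadg')
  6 → (12, 'cbfcgcdadg')
  7 → (6, 'ccdbddcbfcgcdadg')
  8 → (17, 'cdadg')
  9 → (7, 'cdbddcbfcgcdadg')
  10 → (15, 'cgcdadg')
  11 → (18, 'dadg')
  12 → (1, 'dafcaccdbddcbfcgcdadg')
  13 → (8, 'dbddcbfcgcdadg')
  14 → (11, 'dcbfcgcdadg')
  15 → (0, 'ddafcaccdbddcbfcgcdadg')
  16 → (10, 'ddcbfcgcdadg')
  17 → (20, 'dg')
  18 → (3, 'fcaccdbddcbfcgcdadg')
  19 → (14, 'fcgcdadg')
  20 → (21, 'g')
  21 → (16, 'gcdadg')

SA = [5, 19, 2, 9, 13, 4, 12, 6, 17, 7, 15, 18, 1, 8, 11, 0, 10, 20, 3, 14, 21, 16]
[i] adj suffixes → lcp
  [1] 5/19 → 1 ('a')
  [2] 19/2 → 1 ('a')
  [3] 2/9 → 0 ('')
  [4] 9/13 → 1 ('b')
  [5] 13/4 → 0 ('')
  [6] 4/12 → 1 ('c')
  [7] 12/6 → 1 ('c')
  [8] 6/17 → 1 ('c')
  [9] 17/7 → 2 ('cd')
  [10] 7/15 → 1 ('c')
  [11] 15/18 → 0 ('')
  [12] 18/1 → 2 ('da')
  [13] 1/8 → 1 ('d')
  [14] 8/11 → 1 ('d')
  [15] 11/0 → 1 ('d')
  [16] 0/10 → 2 ('dd')
  [17] 10/20 → 1 ('d')
  [18] 20/3 → 0 ('')
  [19] 3/14 → 2 ('fc')
  [20] 14/21 → 0 ('')
  [21] 21/16 → 1 ('g')

n(n+1)/2 = 22·23/2 = 253
Σ LCP = 0 + 1 + 1 + 0 + 1 + 0 + 1 + 1 + 1 + 2 + 1 + 0 + 2 + 1 + 1 + 1 + 2 + 1 + 0 + 2 + 0 + 1 = 20
distinct = 253 − 20 = 233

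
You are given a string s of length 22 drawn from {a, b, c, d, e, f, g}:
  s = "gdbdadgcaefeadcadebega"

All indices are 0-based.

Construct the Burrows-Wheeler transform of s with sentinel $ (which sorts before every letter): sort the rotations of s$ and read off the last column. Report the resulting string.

rank  rotation                 last
    0  $gdbdadgcaefeadcadebega  a
    1  a$gdbdadgcaefeadcadebeg  g
    2  adcadebega$gdbdadgcaefe  e
    3  adebega$gdbdadgcaefeadc  c
    4  adgcaefeadcadebega$gdbd  d
    5  aefeadcadebega$gdbdadgc  c
    6  bdadgcaefeadcadebega$gd  d
    7  bega$gdbdadgcaefeadcade  e
    8  cadebega$gdbdadgcaefead  d
    9  caefeadcadebega$gdbdadg  g
   10  dadgcaefeadcadebega$gdb  b
   11  dbdadgcaefeadcadebega$g  g
   12  dcadebega$gdbdadgcaefea  a
   13  debega$gdbdadgcaefeadca  a
   14  dgcaefeadcadebega$gdbda  a
   15  eadcadebega$gdbdadgcaef  f
   16  ebega$gdbdadgcaefeadcad  d
   17  efeadcadebega$gdbdadgca  a
   18  ega$gdbdadgcaefeadcadeb  b
   19  feadcadebega$gdbdadgcae  e
   20  ga$gdbdadgcaefeadcadebe  e
   21  gcaefeadcadebega$gdbdad  d
   22  gdbdadgcaefeadcadebega$  $

agecdcdedgbgaaafdabeed$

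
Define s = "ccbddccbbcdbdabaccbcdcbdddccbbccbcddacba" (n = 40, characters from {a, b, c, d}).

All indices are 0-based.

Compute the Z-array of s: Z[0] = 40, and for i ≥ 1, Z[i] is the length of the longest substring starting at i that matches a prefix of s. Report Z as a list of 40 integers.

Z[0]=40
i=1: fresh scan; Z[1]=1 scan→box=[1,2)
i=2: fresh scan; Z[2]=0
i=3: fresh scan; Z[3]=0
i=4: fresh scan; Z[4]=0
i=5: fresh scan; Z[5]=3 scan→box=[5,8)
i=6: min(r-i=2, Z[1]=1)=1; Z[6]=1
i=7: min(r-i=1, Z[2]=0)=0; Z[7]=0
i=8: fresh scan; Z[8]=0
i=9: fresh scan; Z[9]=1 scan→box=[9,10)
i=10: fresh scan; Z[10]=0
i=11: fresh scan; Z[11]=0
i=12: fresh scan; Z[12]=0
i=13: fresh scan; Z[13]=0
i=14: fresh scan; Z[14]=0
i=15: fresh scan; Z[15]=0
i=16: fresh scan; Z[16]=3 scan→box=[16,19)
i=17: min(r-i=2, Z[1]=1)=1; Z[17]=1
i=18: min(r-i=1, Z[2]=0)=0; Z[18]=0
i=19: fresh scan; Z[19]=1 scan→box=[19,20)
i=20: fresh scan; Z[20]=0
i=21: fresh scan; Z[21]=1 scan→box=[21,22)
i=22: fresh scan; Z[22]=0
i=23: fresh scan; Z[23]=0
i=24: fresh scan; Z[24]=0
i=25: fresh scan; Z[25]=0
i=26: fresh scan; Z[26]=3 scan→box=[26,29)
i=27: min(r-i=2, Z[1]=1)=1; Z[27]=1
i=28: min(r-i=1, Z[2]=0)=0; Z[28]=0
i=29: fresh scan; Z[29]=0
i=30: fresh scan; Z[30]=3 scan→box=[30,33)
i=31: min(r-i=2, Z[1]=1)=1; Z[31]=1
i=32: min(r-i=1, Z[2]=0)=0; Z[32]=0
i=33: fresh scan; Z[33]=1 scan→box=[33,34)
i=34: fresh scan; Z[34]=0
i=35: fresh scan; Z[35]=0
i=36: fresh scan; Z[36]=0
i=37: fresh scan; Z[37]=1 scan→box=[37,38)
i=38: fresh scan; Z[38]=0
i=39: fresh scan; Z[39]=0

[40, 1, 0, 0, 0, 3, 1, 0, 0, 1, 0, 0, 0, 0, 0, 0, 3, 1, 0, 1, 0, 1, 0, 0, 0, 0, 3, 1, 0, 0, 3, 1, 0, 1, 0, 0, 0, 1, 0, 0]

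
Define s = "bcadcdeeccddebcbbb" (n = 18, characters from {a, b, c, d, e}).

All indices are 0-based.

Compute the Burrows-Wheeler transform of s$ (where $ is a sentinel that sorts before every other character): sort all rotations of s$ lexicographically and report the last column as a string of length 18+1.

bcbbc$ebbecdacdcded

rank  rotation             last
    0  $bcadcdeeccddebcbbb  b
    1  adcdeeccddebcbbb$bc  c
    2  b$bcadcdeeccddebcbb  b
    3  bb$bcadcdeeccddebcb  b
    4  bbb$bcadcdeeccddebc  c
    5  bcadcdeeccddebcbbb$  $
    6  bcbbb$bcadcdeeccdde  e
    7  cadcdeeccddebcbbb$b  b
    8  cbbb$bcadcdeeccddeb  b
    9  ccddebcbbb$bcadcdee  e
   10  cddebcbbb$bcadcdeec  c
   11  cdeeccddebcbbb$bcad  d
   12  dcdeeccddebcbbb$bca  a
   13  ddebcbbb$bcadcdeecc  c
   14  debcbbb$bcadcdeeccd  d
   15  deeccddebcbbb$bcadc  c
   16  ebcbbb$bcadcdeeccdd  d
   17  eccddebcbbb$bcadcde  e
   18  eeccddebcbbb$bcadcd  d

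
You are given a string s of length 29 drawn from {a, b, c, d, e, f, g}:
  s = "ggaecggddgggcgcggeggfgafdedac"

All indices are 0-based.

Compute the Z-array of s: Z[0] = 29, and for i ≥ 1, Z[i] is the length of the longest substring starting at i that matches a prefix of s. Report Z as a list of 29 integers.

Z[0]=29
i=1: i≥r, start 0; Z[1]=1 extend→box=[1,2)
i=2: i≥r, start 0; Z[2]=0
i=3: i≥r, start 0; Z[3]=0
i=4: i≥r, start 0; Z[4]=0
i=5: i≥r, start 0; Z[5]=2 extend→box=[5,7)
i=6: min(r-i=1, Z[1]=1)=1; Z[6]=1
i=7: i≥r, start 0; Z[7]=0
i=8: i≥r, start 0; Z[8]=0
i=9: i≥r, start 0; Z[9]=2 extend→box=[9,11)
i=10: min(r-i=1, Z[1]=1)=1; Z[10]=2 extend→box=[10,12)
i=11: min(r-i=1, Z[1]=1)=1; Z[11]=1
i=12: i≥r, start 0; Z[12]=0
i=13: i≥r, start 0; Z[13]=1 extend→box=[13,14)
i=14: i≥r, start 0; Z[14]=0
i=15: i≥r, start 0; Z[15]=2 extend→box=[15,17)
i=16: min(r-i=1, Z[1]=1)=1; Z[16]=1
i=17: i≥r, start 0; Z[17]=0
i=18: i≥r, start 0; Z[18]=2 extend→box=[18,20)
i=19: min(r-i=1, Z[1]=1)=1; Z[19]=1
i=20: i≥r, start 0; Z[20]=0
i=21: i≥r, start 0; Z[21]=1 extend→box=[21,22)
i=22: i≥r, start 0; Z[22]=0
i=23: i≥r, start 0; Z[23]=0
i=24: i≥r, start 0; Z[24]=0
i=25: i≥r, start 0; Z[25]=0
i=26: i≥r, start 0; Z[26]=0
i=27: i≥r, start 0; Z[27]=0
i=28: i≥r, start 0; Z[28]=0

[29, 1, 0, 0, 0, 2, 1, 0, 0, 2, 2, 1, 0, 1, 0, 2, 1, 0, 2, 1, 0, 1, 0, 0, 0, 0, 0, 0, 0]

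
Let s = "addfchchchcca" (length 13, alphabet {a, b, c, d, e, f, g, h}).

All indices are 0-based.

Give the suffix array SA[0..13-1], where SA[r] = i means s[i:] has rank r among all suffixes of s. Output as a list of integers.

rank | idx | suffix
   0 |  12 | a
   1 |   0 | addfchchchcca
   2 |  11 | ca
   3 |  10 | cca
   4 |   8 | chcca
   5 |   6 | chchcca
   6 |   4 | chchchcca
   7 |   1 | ddfchchchcca
   8 |   2 | dfchchchcca
   9 |   3 | fchchchcca
  10 |   9 | hcca
  11 |   7 | hchcca
  12 |   5 | hchchcca

[12, 0, 11, 10, 8, 6, 4, 1, 2, 3, 9, 7, 5]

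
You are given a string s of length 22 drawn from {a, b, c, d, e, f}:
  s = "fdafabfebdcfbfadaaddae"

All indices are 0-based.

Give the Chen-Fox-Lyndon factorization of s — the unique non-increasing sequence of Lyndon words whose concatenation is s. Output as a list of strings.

emit factor 1: 'f' (i=0, period=1)
emit factor 2: 'd' (i=1, period=1)
emit factor 3: 'af' (i=2, period=2)
emit factor 4: 'abfebdcfbfad' (i=4, period=12)
emit factor 5: 'aaddae' (i=16, period=6)

["f", "d", "af", "abfebdcfbfad", "aaddae"]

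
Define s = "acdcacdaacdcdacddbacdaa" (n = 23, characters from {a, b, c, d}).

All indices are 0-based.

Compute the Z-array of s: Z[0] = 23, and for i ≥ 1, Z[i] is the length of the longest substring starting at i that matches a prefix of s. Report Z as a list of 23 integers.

Z[0]=23
i=1: fresh scan; Z[1]=0
i=2: fresh scan; Z[2]=0
i=3: fresh scan; Z[3]=0
i=4: fresh scan; Z[4]=3 extend→box=[4,7)
i=5: min(r-i=2, Z[1]=0)=0; Z[5]=0
i=6: min(r-i=1, Z[2]=0)=0; Z[6]=0
i=7: fresh scan; Z[7]=1 extend→box=[7,8)
i=8: fresh scan; Z[8]=4 extend→box=[8,12)
i=9: min(r-i=3, Z[1]=0)=0; Z[9]=0
i=10: min(r-i=2, Z[2]=0)=0; Z[10]=0
i=11: min(r-i=1, Z[3]=0)=0; Z[11]=0
i=12: fresh scan; Z[12]=0
i=13: fresh scan; Z[13]=3 extend→box=[13,16)
i=14: min(r-i=2, Z[1]=0)=0; Z[14]=0
i=15: min(r-i=1, Z[2]=0)=0; Z[15]=0
i=16: fresh scan; Z[16]=0
i=17: fresh scan; Z[17]=0
i=18: fresh scan; Z[18]=3 extend→box=[18,21)
i=19: min(r-i=2, Z[1]=0)=0; Z[19]=0
i=20: min(r-i=1, Z[2]=0)=0; Z[20]=0
i=21: fresh scan; Z[21]=1 extend→box=[21,22)
i=22: fresh scan; Z[22]=1 extend→box=[22,23)

[23, 0, 0, 0, 3, 0, 0, 1, 4, 0, 0, 0, 0, 3, 0, 0, 0, 0, 3, 0, 0, 1, 1]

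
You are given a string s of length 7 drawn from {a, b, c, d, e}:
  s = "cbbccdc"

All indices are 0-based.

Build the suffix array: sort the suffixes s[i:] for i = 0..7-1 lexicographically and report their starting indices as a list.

sorted suffixes:
  #0 SA[0]=1  'bbccdc'
  #1 SA[1]=2  'bccdc'
  #2 SA[2]=6  'c'
  #3 SA[3]=0  'cbbccdc'
  #4 SA[4]=3  'ccdc'
  #5 SA[5]=4  'cdc'
  #6 SA[6]=5  'dc'

[1, 2, 6, 0, 3, 4, 5]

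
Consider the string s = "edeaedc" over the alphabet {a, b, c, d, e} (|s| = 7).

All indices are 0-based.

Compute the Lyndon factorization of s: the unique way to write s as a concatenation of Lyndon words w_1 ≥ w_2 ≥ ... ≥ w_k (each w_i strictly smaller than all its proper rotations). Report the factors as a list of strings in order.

emit factor 1: 'e' (i=0, period=1)
emit factor 2: 'de' (i=1, period=2)
emit factor 3: 'aedc' (i=3, period=4)

["e", "de", "aedc"]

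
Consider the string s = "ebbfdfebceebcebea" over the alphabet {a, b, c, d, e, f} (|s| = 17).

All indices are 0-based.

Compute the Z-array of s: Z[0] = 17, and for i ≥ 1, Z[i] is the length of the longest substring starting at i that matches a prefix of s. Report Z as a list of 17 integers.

[17, 0, 0, 0, 0, 0, 2, 0, 0, 1, 2, 0, 0, 2, 0, 1, 0]

Z[0]=17
i=1: i≥r, start 0; Z[1]=0
i=2: i≥r, start 0; Z[2]=0
i=3: i≥r, start 0; Z[3]=0
i=4: i≥r, start 0; Z[4]=0
i=5: i≥r, start 0; Z[5]=0
i=6: i≥r, start 0; Z[6]=2 scan→box=[6,8)
i=7: min(r-i=1, Z[1]=0)=0; Z[7]=0
i=8: i≥r, start 0; Z[8]=0
i=9: i≥r, start 0; Z[9]=1 scan→box=[9,10)
i=10: i≥r, start 0; Z[10]=2 scan→box=[10,12)
i=11: min(r-i=1, Z[1]=0)=0; Z[11]=0
i=12: i≥r, start 0; Z[12]=0
i=13: i≥r, start 0; Z[13]=2 scan→box=[13,15)
i=14: min(r-i=1, Z[1]=0)=0; Z[14]=0
i=15: i≥r, start 0; Z[15]=1 scan→box=[15,16)
i=16: i≥r, start 0; Z[16]=0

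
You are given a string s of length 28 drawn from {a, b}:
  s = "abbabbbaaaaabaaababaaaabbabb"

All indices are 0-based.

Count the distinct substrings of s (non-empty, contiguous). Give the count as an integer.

321

rank→(start, suffix):
  0 → (7, 'aaaaabaaababaaaabbabb')
  1 → (8, 'aaaabaaababaaaabbabb')
  2 → (19, 'aaaabbabb')
  3 → (9, 'aaabaaababaaaabbabb')
  4 → (13, 'aaababaaaabbabb')
  5 → (20, 'aaabbabb')
  6 → (10, 'aabaaababaaaabbabb')
  7 → (14, 'aababaaaabbabb')
  8 → (21, 'aabbabb')
  9 → (17, 'abaaaabbabb')
  10 → (11, 'abaaababaaaabbabb')
  11 → (15, 'ababaaaabbabb')
  12 → (25, 'abb')
  13 → (22, 'abbabb')
  14 → (0, 'abbabbbaaaaabaaababaaaabbabb')
  15 → (3, 'abbbaaaaabaaababaaaabbabb')
  16 → (27, 'b')
  17 → (6, 'baaaaabaaababaaaabbabb')
  18 → (18, 'baaaabbabb')
  19 → (12, 'baaababaaaabbabb')
  20 → (16, 'babaaaabbabb')
  21 → (24, 'babb')
  22 → (2, 'babbbaaaaabaaababaaaabbabb')
  23 → (26, 'bb')
  24 → (5, 'bbaaaaabaaababaaaabbabb')
  25 → (23, 'bbabb')
  26 → (1, 'bbabbbaaaaabaaababaaaabbabb')
  27 → (4, 'bbbaaaaabaaababaaaabbabb')

SA = [7, 8, 19, 9, 13, 20, 10, 14, 21, 17, 11, 15, 25, 22, 0, 3, 27, 6, 18, 12, 16, 24, 2, 26, 5, 23, 1, 4]
rank  pair      lcp
   1  s[7:],s[8:]  4  'aaaa'
   2  s[8:],s[19:]  5  'aaaab'
   3  s[19:],s[9:]  3  'aaa'
   4  s[9:],s[13:]  5  'aaaba'
   5  s[13:],s[20:]  4  'aaab'
   6  s[20:],s[10:]  2  'aa'
   7  s[10:],s[14:]  4  'aaba'
   8  s[14:],s[21:]  3  'aab'
   9  s[21:],s[17:]  1  'a'
  10  s[17:],s[11:]  5  'abaaa'
  11  s[11:],s[15:]  3  'aba'
  12  s[15:],s[25:]  2  'ab'
  13  s[25:],s[22:]  3  'abb'
  14  s[22:],s[0:]  6  'abbabb'
  15  s[0:],s[3:]  3  'abb'
  16  s[3:],s[27:]  0  ''
  17  s[27:],s[6:]  1  'b'
  18  s[6:],s[18:]  5  'baaaa'
  19  s[18:],s[12:]  4  'baaa'
  20  s[12:],s[16:]  2  'ba'
  21  s[16:],s[24:]  3  'bab'
  22  s[24:],s[2:]  4  'babb'
  23  s[2:],s[26:]  1  'b'
  24  s[26:],s[5:]  2  'bb'
  25  s[5:],s[23:]  3  'bba'
  26  s[23:],s[1:]  5  'bbabb'
  27  s[1:],s[4:]  2  'bb'

n(n+1)/2 = 28·29/2 = 406
Σ LCP = 0 + 4 + 5 + 3 + 5 + 4 + 2 + 4 + 3 + 1 + 5 + 3 + 2 + 3 + 6 + 3 + 0 + 1 + 5 + 4 + 2 + 3 + 4 + 1 + 2 + 3 + 5 + 2 = 85
distinct = 406 − 85 = 321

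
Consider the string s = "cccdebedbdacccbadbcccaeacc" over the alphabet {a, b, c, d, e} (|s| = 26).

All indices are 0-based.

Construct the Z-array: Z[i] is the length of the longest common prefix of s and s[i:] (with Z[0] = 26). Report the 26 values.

[26, 2, 1, 0, 0, 0, 0, 0, 0, 0, 0, 3, 2, 1, 0, 0, 0, 0, 3, 2, 1, 0, 0, 0, 2, 1]

Z[0]=26
i=1: fresh scan; Z[1]=2 extend→box=[1,3)
i=2: min(r-i=1, Z[1]=2)=1; Z[2]=1
i=3: fresh scan; Z[3]=0
i=4: fresh scan; Z[4]=0
i=5: fresh scan; Z[5]=0
i=6: fresh scan; Z[6]=0
i=7: fresh scan; Z[7]=0
i=8: fresh scan; Z[8]=0
i=9: fresh scan; Z[9]=0
i=10: fresh scan; Z[10]=0
i=11: fresh scan; Z[11]=3 extend→box=[11,14)
i=12: min(r-i=2, Z[1]=2)=2; Z[12]=2
i=13: min(r-i=1, Z[2]=1)=1; Z[13]=1
i=14: fresh scan; Z[14]=0
i=15: fresh scan; Z[15]=0
i=16: fresh scan; Z[16]=0
i=17: fresh scan; Z[17]=0
i=18: fresh scan; Z[18]=3 extend→box=[18,21)
i=19: min(r-i=2, Z[1]=2)=2; Z[19]=2
i=20: min(r-i=1, Z[2]=1)=1; Z[20]=1
i=21: fresh scan; Z[21]=0
i=22: fresh scan; Z[22]=0
i=23: fresh scan; Z[23]=0
i=24: fresh scan; Z[24]=2 extend→box=[24,26)
i=25: min(r-i=1, Z[1]=2)=1; Z[25]=1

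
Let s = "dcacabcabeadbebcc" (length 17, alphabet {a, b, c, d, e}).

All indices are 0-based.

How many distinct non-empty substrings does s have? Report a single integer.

rank | idx | suffix
   0 |   4 | abcabeadbebcc
   1 |   7 | abeadbebcc
   2 |   2 | acabcabeadbebcc
   3 |  10 | adbebcc
   4 |   5 | bcabeadbebcc
   5 |  14 | bcc
   6 |   8 | beadbebcc
   7 |  12 | bebcc
   8 |  16 | c
   9 |   3 | cabcabeadbebcc
  10 |   6 | cabeadbebcc
  11 |   1 | cacabcabeadbebcc
  12 |  15 | cc
  13 |  11 | dbebcc
  14 |   0 | dcacabcabeadbebcc
  15 |   9 | eadbebcc
  16 |  13 | ebcc

SA = [4, 7, 2, 10, 5, 14, 8, 12, 16, 3, 6, 1, 15, 11, 0, 9, 13]
[i] adj suffixes → lcp
  [1] 4/7 → 2 ('ab')
  [2] 7/2 → 1 ('a')
  [3] 2/10 → 1 ('a')
  [4] 10/5 → 0 ('')
  [5] 5/14 → 2 ('bc')
  [6] 14/8 → 1 ('b')
  [7] 8/12 → 2 ('be')
  [8] 12/16 → 0 ('')
  [9] 16/3 → 1 ('c')
  [10] 3/6 → 3 ('cab')
  [11] 6/1 → 2 ('ca')
  [12] 1/15 → 1 ('c')
  [13] 15/11 → 0 ('')
  [14] 11/0 → 1 ('d')
  [15] 0/9 → 0 ('')
  [16] 9/13 → 1 ('e')

n(n+1)/2 = 17·18/2 = 153
Σ LCP = 0 + 2 + 1 + 1 + 0 + 2 + 1 + 2 + 0 + 1 + 3 + 2 + 1 + 0 + 1 + 0 + 1 = 18
distinct = 153 − 18 = 135

135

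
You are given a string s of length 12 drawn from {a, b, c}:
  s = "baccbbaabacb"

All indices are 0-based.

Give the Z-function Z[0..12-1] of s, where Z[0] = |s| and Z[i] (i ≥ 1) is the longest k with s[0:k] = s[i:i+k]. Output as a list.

Z[0]=12
i=1: fresh scan; Z[1]=0
i=2: fresh scan; Z[2]=0
i=3: fresh scan; Z[3]=0
i=4: fresh scan; Z[4]=1 grow→box=[4,5)
i=5: fresh scan; Z[5]=2 grow→box=[5,7)
i=6: min(r-i=1, Z[1]=0)=0; Z[6]=0
i=7: fresh scan; Z[7]=0
i=8: fresh scan; Z[8]=3 grow→box=[8,11)
i=9: min(r-i=2, Z[1]=0)=0; Z[9]=0
i=10: min(r-i=1, Z[2]=0)=0; Z[10]=0
i=11: fresh scan; Z[11]=1 grow→box=[11,12)

[12, 0, 0, 0, 1, 2, 0, 0, 3, 0, 0, 1]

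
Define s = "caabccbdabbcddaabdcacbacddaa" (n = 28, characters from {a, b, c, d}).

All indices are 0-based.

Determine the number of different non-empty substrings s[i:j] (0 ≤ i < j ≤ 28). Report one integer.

362

rank | idx | suffix
   0 |  27 | a
   1 |  26 | aa
   2 |   1 | aabccbdabbcddaabdcacbacddaa
   3 |  14 | aabdcacbacddaa
   4 |   8 | abbcddaabdcacbacddaa
   5 |   2 | abccbdabbcddaabdcacbacddaa
   6 |  15 | abdcacbacddaa
   7 |  19 | acbacddaa
   8 |  22 | acddaa
   9 |  21 | bacddaa
  10 |   9 | bbcddaabdcacbacddaa
  11 |   3 | bccbdabbcddaabdcacbacddaa
  12 |  10 | bcddaabdcacbacddaa
  13 |   6 | bdabbcddaabdcacbacddaa
  14 |  16 | bdcacbacddaa
  15 |   0 | caabccbdabbcddaabdcacbacddaa
  16 |  18 | cacbacddaa
  17 |  20 | cbacddaa
  18 |   5 | cbdabbcddaabdcacbacddaa
  19 |   4 | ccbdabbcddaabdcacbacddaa
  20 |  23 | cddaa
  21 |  11 | cddaabdcacbacddaa
  22 |  25 | daa
  23 |  13 | daabdcacbacddaa
  24 |   7 | dabbcddaabdcacbacddaa
  25 |  17 | dcacbacddaa
  26 |  24 | ddaa
  27 |  12 | ddaabdcacbacddaa

SA = [27, 26, 1, 14, 8, 2, 15, 19, 22, 21, 9, 3, 10, 6, 16, 0, 18, 20, 5, 4, 23, 11, 25, 13, 7, 17, 24, 12]
i: (SA[i-1],SA[i]) lcp shared
  1: (27,26) 1 'a'
  2: (26,1) 2 'aa'
  3: (1,14) 3 'aab'
  4: (14,8) 1 'a'
  5: (8,2) 2 'ab'
  6: (2,15) 2 'ab'
  7: (15,19) 1 'a'
  8: (19,22) 2 'ac'
  9: (22,21) 0 ''
  10: (21,9) 1 'b'
  11: (9,3) 1 'b'
  12: (3,10) 2 'bc'
  13: (10,6) 1 'b'
  14: (6,16) 2 'bd'
  15: (16,0) 0 ''
  16: (0,18) 2 'ca'
  17: (18,20) 1 'c'
  18: (20,5) 2 'cb'
  19: (5,4) 1 'c'
  20: (4,23) 1 'c'
  21: (23,11) 5 'cddaa'
  22: (11,25) 0 ''
  23: (25,13) 3 'daa'
  24: (13,7) 2 'da'
  25: (7,17) 1 'd'
  26: (17,24) 1 'd'
  27: (24,12) 4 'ddaa'

n(n+1)/2 = 28·29/2 = 406
Σ LCP = 0 + 1 + 2 + 3 + 1 + 2 + 2 + 1 + 2 + 0 + 1 + 1 + 2 + 1 + 2 + 0 + 2 + 1 + 2 + 1 + 1 + 5 + 0 + 3 + 2 + 1 + 1 + 4 = 44
distinct = 406 − 44 = 362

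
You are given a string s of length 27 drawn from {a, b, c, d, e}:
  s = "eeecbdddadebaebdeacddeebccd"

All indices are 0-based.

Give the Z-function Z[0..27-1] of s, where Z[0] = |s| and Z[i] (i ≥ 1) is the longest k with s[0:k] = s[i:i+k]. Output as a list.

[27, 2, 1, 0, 0, 0, 0, 0, 0, 0, 1, 0, 0, 1, 0, 0, 1, 0, 0, 0, 0, 2, 1, 0, 0, 0, 0]

Z[0]=27
i=1: outside box; Z[1]=2 grow→box=[1,3)
i=2: min(r-i=1, Z[1]=2)=1; Z[2]=1
i=3: outside box; Z[3]=0
i=4: outside box; Z[4]=0
i=5: outside box; Z[5]=0
i=6: outside box; Z[6]=0
i=7: outside box; Z[7]=0
i=8: outside box; Z[8]=0
i=9: outside box; Z[9]=0
i=10: outside box; Z[10]=1 grow→box=[10,11)
i=11: outside box; Z[11]=0
i=12: outside box; Z[12]=0
i=13: outside box; Z[13]=1 grow→box=[13,14)
i=14: outside box; Z[14]=0
i=15: outside box; Z[15]=0
i=16: outside box; Z[16]=1 grow→box=[16,17)
i=17: outside box; Z[17]=0
i=18: outside box; Z[18]=0
i=19: outside box; Z[19]=0
i=20: outside box; Z[20]=0
i=21: outside box; Z[21]=2 grow→box=[21,23)
i=22: min(r-i=1, Z[1]=2)=1; Z[22]=1
i=23: outside box; Z[23]=0
i=24: outside box; Z[24]=0
i=25: outside box; Z[25]=0
i=26: outside box; Z[26]=0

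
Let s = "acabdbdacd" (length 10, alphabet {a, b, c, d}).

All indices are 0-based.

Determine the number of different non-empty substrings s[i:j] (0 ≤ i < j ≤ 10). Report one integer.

47

rank→(start, suffix):
  0 → (2, 'abdbdacd')
  1 → (0, 'acabdbdacd')
  2 → (7, 'acd')
  3 → (5, 'bdacd')
  4 → (3, 'bdbdacd')
  5 → (1, 'cabdbdacd')
  6 → (8, 'cd')
  7 → (9, 'd')
  8 → (6, 'dacd')
  9 → (4, 'dbdacd')

SA = [2, 0, 7, 5, 3, 1, 8, 9, 6, 4]
rank  pair      lcp
   1  s[2:],s[0:]  1  'a'
   2  s[0:],s[7:]  2  'ac'
   3  s[7:],s[5:]  0  ''
   4  s[5:],s[3:]  2  'bd'
   5  s[3:],s[1:]  0  ''
   6  s[1:],s[8:]  1  'c'
   7  s[8:],s[9:]  0  ''
   8  s[9:],s[6:]  1  'd'
   9  s[6:],s[4:]  1  'd'

n(n+1)/2 = 10·11/2 = 55
Σ LCP = 0 + 1 + 2 + 0 + 2 + 0 + 1 + 0 + 1 + 1 = 8
distinct = 55 − 8 = 47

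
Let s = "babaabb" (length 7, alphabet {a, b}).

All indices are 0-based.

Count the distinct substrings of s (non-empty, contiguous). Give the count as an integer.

rank | idx | suffix
   0 |   3 | aabb
   1 |   1 | abaabb
   2 |   4 | abb
   3 |   6 | b
   4 |   2 | baabb
   5 |   0 | babaabb
   6 |   5 | bb

SA = [3, 1, 4, 6, 2, 0, 5]
[i] adj suffixes → lcp
  [1] 3/1 → 1 ('a')
  [2] 1/4 → 2 ('ab')
  [3] 4/6 → 0 ('')
  [4] 6/2 → 1 ('b')
  [5] 2/0 → 2 ('ba')
  [6] 0/5 → 1 ('b')

n(n+1)/2 = 7·8/2 = 28
Σ LCP = 0 + 1 + 2 + 0 + 1 + 2 + 1 = 7
distinct = 28 − 7 = 21

21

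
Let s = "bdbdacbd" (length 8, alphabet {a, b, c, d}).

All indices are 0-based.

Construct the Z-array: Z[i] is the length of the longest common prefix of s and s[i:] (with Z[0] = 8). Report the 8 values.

Z[0]=8
i=1: fresh scan; Z[1]=0
i=2: fresh scan; Z[2]=2 grow→box=[2,4)
i=3: min(r-i=1, Z[1]=0)=0; Z[3]=0
i=4: fresh scan; Z[4]=0
i=5: fresh scan; Z[5]=0
i=6: fresh scan; Z[6]=2 grow→box=[6,8)
i=7: min(r-i=1, Z[1]=0)=0; Z[7]=0

[8, 0, 2, 0, 0, 0, 2, 0]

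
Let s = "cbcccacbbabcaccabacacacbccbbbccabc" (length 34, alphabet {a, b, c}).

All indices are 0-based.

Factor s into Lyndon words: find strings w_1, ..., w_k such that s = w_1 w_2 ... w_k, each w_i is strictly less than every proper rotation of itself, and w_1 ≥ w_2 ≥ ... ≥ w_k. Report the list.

emit factor 1: 'c' (i=0, period=1)
emit factor 2: 'bccc' (i=1, period=4)
emit factor 3: 'acbb' (i=5, period=4)
emit factor 4: 'abcacc' (i=9, period=6)
emit factor 5: 'abacacacbccbbbccabc' (i=15, period=19)

["c", "bccc", "acbb", "abcacc", "abacacacbccbbbccabc"]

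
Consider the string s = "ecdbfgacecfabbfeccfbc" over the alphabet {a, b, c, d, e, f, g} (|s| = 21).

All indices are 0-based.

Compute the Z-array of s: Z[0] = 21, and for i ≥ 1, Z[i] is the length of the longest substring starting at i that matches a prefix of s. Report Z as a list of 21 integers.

[21, 0, 0, 0, 0, 0, 0, 0, 2, 0, 0, 0, 0, 0, 0, 2, 0, 0, 0, 0, 0]

Z[0]=21
i=1: i≥r, start 0; Z[1]=0
i=2: i≥r, start 0; Z[2]=0
i=3: i≥r, start 0; Z[3]=0
i=4: i≥r, start 0; Z[4]=0
i=5: i≥r, start 0; Z[5]=0
i=6: i≥r, start 0; Z[6]=0
i=7: i≥r, start 0; Z[7]=0
i=8: i≥r, start 0; Z[8]=2 scan→box=[8,10)
i=9: min(r-i=1, Z[1]=0)=0; Z[9]=0
i=10: i≥r, start 0; Z[10]=0
i=11: i≥r, start 0; Z[11]=0
i=12: i≥r, start 0; Z[12]=0
i=13: i≥r, start 0; Z[13]=0
i=14: i≥r, start 0; Z[14]=0
i=15: i≥r, start 0; Z[15]=2 scan→box=[15,17)
i=16: min(r-i=1, Z[1]=0)=0; Z[16]=0
i=17: i≥r, start 0; Z[17]=0
i=18: i≥r, start 0; Z[18]=0
i=19: i≥r, start 0; Z[19]=0
i=20: i≥r, start 0; Z[20]=0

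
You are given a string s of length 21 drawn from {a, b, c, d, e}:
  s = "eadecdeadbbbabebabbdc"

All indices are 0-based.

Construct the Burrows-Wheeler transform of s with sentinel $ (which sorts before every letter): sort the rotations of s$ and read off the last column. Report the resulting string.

rank  rotation                last
    0  $eadecdeadbbbabebabbdc  c
    1  abbdc$eadecdeadbbbabeb  b
    2  abebabbdc$eadecdeadbbb  b
    3  adbbbabebabbdc$eadecde  e
    4  adecdeadbbbabebabbdc$e  e
    5  babbdc$eadecdeadbbbabe  e
    6  babebabbdc$eadecdeadbb  b
    7  bbabebabbdc$eadecdeadb  b
    8  bbbabebabbdc$eadecdead  d
    9  bbdc$eadecdeadbbbabeba  a
   10  bdc$eadecdeadbbbabebab  b
   11  bebabbdc$eadecdeadbbba  a
   12  c$eadecdeadbbbabebabbd  d
   13  cdeadbbbabebabbdc$eade  e
   14  dbbbabebabbdc$eadecdea  a
   15  dc$eadecdeadbbbabebabb  b
   16  deadbbbabebabbdc$eadec  c
   17  decdeadbbbabebabbdc$ea  a
   18  eadbbbabebabbdc$eadecd  d
   19  eadecdeadbbbabebabbdc$  $
   20  ebabbdc$eadecdeadbbbab  b
   21  ecdeadbbbabebabbdc$ead  d

cbbeeebbdabadeabcad$bd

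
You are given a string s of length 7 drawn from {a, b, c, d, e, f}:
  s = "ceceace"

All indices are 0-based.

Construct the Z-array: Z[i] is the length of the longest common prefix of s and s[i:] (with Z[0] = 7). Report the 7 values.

Z[0]=7
i=1: outside box; Z[1]=0
i=2: outside box; Z[2]=2 grow→box=[2,4)
i=3: min(r-i=1, Z[1]=0)=0; Z[3]=0
i=4: outside box; Z[4]=0
i=5: outside box; Z[5]=2 grow→box=[5,7)
i=6: min(r-i=1, Z[1]=0)=0; Z[6]=0

[7, 0, 2, 0, 0, 2, 0]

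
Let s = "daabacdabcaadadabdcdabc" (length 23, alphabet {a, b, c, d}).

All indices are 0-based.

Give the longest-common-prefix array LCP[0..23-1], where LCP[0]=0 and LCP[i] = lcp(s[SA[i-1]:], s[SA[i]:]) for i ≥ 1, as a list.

rank→(start, suffix):
  0 → (1, 'aabacdabcaadadabdcdabc')
  1 → (10, 'aadadabdcdabc')
  2 → (2, 'abacdabcaadadabdcdabc')
  3 → (20, 'abc')
  4 → (7, 'abcaadadabdcdabc')
  5 → (15, 'abdcdabc')
  6 → (4, 'acdabcaadadabdcdabc')
  7 → (13, 'adabdcdabc')
  8 → (11, 'adadabdcdabc')
  9 → (3, 'bacdabcaadadabdcdabc')
  10 → (21, 'bc')
  11 → (8, 'bcaadadabdcdabc')
  12 → (16, 'bdcdabc')
  13 → (22, 'c')
  14 → (9, 'caadadabdcdabc')
  15 → (18, 'cdabc')
  16 → (5, 'cdabcaadadabdcdabc')
  17 → (0, 'daabacdabcaadadabdcdabc')
  18 → (19, 'dabc')
  19 → (6, 'dabcaadadabdcdabc')
  20 → (14, 'dabdcdabc')
  21 → (12, 'dadabdcdabc')
  22 → (17, 'dcdabc')

SA = [1, 10, 2, 20, 7, 15, 4, 13, 11, 3, 21, 8, 16, 22, 9, 18, 5, 0, 19, 6, 14, 12, 17]
[i] adj suffixes → lcp
  [1] 1/10 → 2 ('aa')
  [2] 10/2 → 1 ('a')
  [3] 2/20 → 2 ('ab')
  [4] 20/7 → 3 ('abc')
  [5] 7/15 → 2 ('ab')
  [6] 15/4 → 1 ('a')
  [7] 4/13 → 1 ('a')
  [8] 13/11 → 3 ('ada')
  [9] 11/3 → 0 ('')
  [10] 3/21 → 1 ('b')
  [11] 21/8 → 2 ('bc')
  [12] 8/16 → 1 ('b')
  [13] 16/22 → 0 ('')
  [14] 22/9 → 1 ('c')
  [15] 9/18 → 1 ('c')
  [16] 18/5 → 5 ('cdabc')
  [17] 5/0 → 0 ('')
  [18] 0/19 → 2 ('da')
  [19] 19/6 → 4 ('dabc')
  [20] 6/14 → 3 ('dab')
  [21] 14/12 → 2 ('da')
  [22] 12/17 → 1 ('d')

[0, 2, 1, 2, 3, 2, 1, 1, 3, 0, 1, 2, 1, 0, 1, 1, 5, 0, 2, 4, 3, 2, 1]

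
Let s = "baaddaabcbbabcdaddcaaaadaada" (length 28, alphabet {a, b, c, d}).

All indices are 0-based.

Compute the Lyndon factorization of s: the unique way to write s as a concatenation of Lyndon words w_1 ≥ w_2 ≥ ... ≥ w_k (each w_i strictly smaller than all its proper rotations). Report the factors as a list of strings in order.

["b", "aadd", "aabcbbabcdaddc", "aaaadaad", "a"]

emit factor 1: 'b' (i=0, period=1)
emit factor 2: 'aadd' (i=1, period=4)
emit factor 3: 'aabcbbabcdaddc' (i=5, period=14)
emit factor 4: 'aaaadaad' (i=19, period=8)
emit factor 5: 'a' (i=27, period=1)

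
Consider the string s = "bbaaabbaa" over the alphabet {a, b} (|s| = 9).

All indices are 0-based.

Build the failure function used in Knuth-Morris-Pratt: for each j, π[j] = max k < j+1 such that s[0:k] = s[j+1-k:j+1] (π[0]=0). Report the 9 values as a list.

π[0] = 0
j=1 s[j]='b': π[1]=1 (border 'b')
j=2 s[j]='a': k: 1→0; π[2]=0 (border '')
j=3 s[j]='a': π[3]=0 (border '')
j=4 s[j]='a': π[4]=0 (border '')
j=5 s[j]='b': π[5]=1 (border 'b')
j=6 s[j]='b': π[6]=2 (border 'bb')
j=7 s[j]='a': π[7]=3 (border 'bba')
j=8 s[j]='a': π[8]=4 (border 'bbaa')

[0, 1, 0, 0, 0, 1, 2, 3, 4]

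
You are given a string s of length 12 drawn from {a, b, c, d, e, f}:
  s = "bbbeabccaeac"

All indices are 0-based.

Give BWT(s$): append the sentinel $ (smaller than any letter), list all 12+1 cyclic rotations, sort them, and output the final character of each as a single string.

rank  rotation       last
    0  $bbbeabccaeac  c
    1  abccaeac$bbbe  e
    2  ac$bbbeabccae  e
    3  aeac$bbbeabcc  c
    4  bbbeabccaeac$  $
    5  bbeabccaeac$b  b
    6  bccaeac$bbbea  a
    7  beabccaeac$bb  b
    8  c$bbbeabccaea  a
    9  caeac$bbbeabc  c
   10  ccaeac$bbbeab  b
   11  eabccaeac$bbb  b
   12  eac$bbbeabcca  a

ceec$babacbba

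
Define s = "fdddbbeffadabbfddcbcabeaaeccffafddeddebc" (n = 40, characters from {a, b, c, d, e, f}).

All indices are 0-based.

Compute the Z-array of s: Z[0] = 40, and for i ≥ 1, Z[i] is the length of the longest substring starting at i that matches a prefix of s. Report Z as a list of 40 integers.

[40, 0, 0, 0, 0, 0, 0, 1, 1, 0, 0, 0, 0, 0, 3, 0, 0, 0, 0, 0, 0, 0, 0, 0, 0, 0, 0, 0, 1, 1, 0, 3, 0, 0, 0, 0, 0, 0, 0, 0]

Z[0]=40
i=1: fresh scan; Z[1]=0
i=2: fresh scan; Z[2]=0
i=3: fresh scan; Z[3]=0
i=4: fresh scan; Z[4]=0
i=5: fresh scan; Z[5]=0
i=6: fresh scan; Z[6]=0
i=7: fresh scan; Z[7]=1 scan→box=[7,8)
i=8: fresh scan; Z[8]=1 scan→box=[8,9)
i=9: fresh scan; Z[9]=0
i=10: fresh scan; Z[10]=0
i=11: fresh scan; Z[11]=0
i=12: fresh scan; Z[12]=0
i=13: fresh scan; Z[13]=0
i=14: fresh scan; Z[14]=3 scan→box=[14,17)
i=15: min(r-i=2, Z[1]=0)=0; Z[15]=0
i=16: min(r-i=1, Z[2]=0)=0; Z[16]=0
i=17: fresh scan; Z[17]=0
i=18: fresh scan; Z[18]=0
i=19: fresh scan; Z[19]=0
i=20: fresh scan; Z[20]=0
i=21: fresh scan; Z[21]=0
i=22: fresh scan; Z[22]=0
i=23: fresh scan; Z[23]=0
i=24: fresh scan; Z[24]=0
i=25: fresh scan; Z[25]=0
i=26: fresh scan; Z[26]=0
i=27: fresh scan; Z[27]=0
i=28: fresh scan; Z[28]=1 scan→box=[28,29)
i=29: fresh scan; Z[29]=1 scan→box=[29,30)
i=30: fresh scan; Z[30]=0
i=31: fresh scan; Z[31]=3 scan→box=[31,34)
i=32: min(r-i=2, Z[1]=0)=0; Z[32]=0
i=33: min(r-i=1, Z[2]=0)=0; Z[33]=0
i=34: fresh scan; Z[34]=0
i=35: fresh scan; Z[35]=0
i=36: fresh scan; Z[36]=0
i=37: fresh scan; Z[37]=0
i=38: fresh scan; Z[38]=0
i=39: fresh scan; Z[39]=0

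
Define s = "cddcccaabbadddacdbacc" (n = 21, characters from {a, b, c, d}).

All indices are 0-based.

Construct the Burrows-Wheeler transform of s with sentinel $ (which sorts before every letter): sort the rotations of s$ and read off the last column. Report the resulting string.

ccabdbdbaccacda$dcddca

rank  rotation                last
    0  $cddcccaabbadddacdbacc  c
    1  aabbadddacdbacc$cddccc  c
    2  abbadddacdbacc$cddccca  a
    3  acc$cddcccaabbadddacdb  b
    4  acdbacc$cddcccaabbaddd  d
    5  adddacdbacc$cddcccaabb  b
    6  bacc$cddcccaabbadddacd  d
    7  badddacdbacc$cddcccaab  b
    8  bbadddacdbacc$cddcccaa  a
    9  c$cddcccaabbadddacdbac  c
   10  caabbadddacdbacc$cddcc  c
   11  cc$cddcccaabbadddacdba  a
   12  ccaabbadddacdbacc$cddc  c
   13  cccaabbadddacdbacc$cdd  d
   14  cdbacc$cddcccaabbaddda  a
   15  cddcccaabbadddacdbacc$  $
   16  dacdbacc$cddcccaabbadd  d
   17  dbacc$cddcccaabbadddac  c
   18  dcccaabbadddacdbacc$cd  d
   19  ddacdbacc$cddcccaabbad  d
   20  ddcccaabbadddacdbacc$c  c
   21  dddacdbacc$cddcccaabba  a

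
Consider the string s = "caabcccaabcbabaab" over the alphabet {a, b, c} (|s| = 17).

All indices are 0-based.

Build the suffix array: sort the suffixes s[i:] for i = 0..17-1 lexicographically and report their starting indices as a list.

[14, 7, 1, 15, 12, 8, 2, 16, 13, 11, 9, 3, 6, 0, 10, 5, 4]

rank→(start, suffix):
  0 → (14, 'aab')
  1 → (7, 'aabcbabaab')
  2 → (1, 'aabcccaabcbabaab')
  3 → (15, 'ab')
  4 → (12, 'abaab')
  5 → (8, 'abcbabaab')
  6 → (2, 'abcccaabcbabaab')
  7 → (16, 'b')
  8 → (13, 'baab')
  9 → (11, 'babaab')
  10 → (9, 'bcbabaab')
  11 → (3, 'bcccaabcbabaab')
  12 → (6, 'caabcbabaab')
  13 → (0, 'caabcccaabcbabaab')
  14 → (10, 'cbabaab')
  15 → (5, 'ccaabcbabaab')
  16 → (4, 'cccaabcbabaab')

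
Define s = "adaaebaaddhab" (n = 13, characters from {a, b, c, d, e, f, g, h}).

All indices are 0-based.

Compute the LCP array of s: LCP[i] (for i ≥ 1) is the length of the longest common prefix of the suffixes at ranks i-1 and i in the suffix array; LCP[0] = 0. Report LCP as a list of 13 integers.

rank→(start, suffix):
  0 → (6, 'aaddhab')
  1 → (2, 'aaebaaddhab')
  2 → (11, 'ab')
  3 → (0, 'adaaebaaddhab')
  4 → (7, 'addhab')
  5 → (3, 'aebaaddhab')
  6 → (12, 'b')
  7 → (5, 'baaddhab')
  8 → (1, 'daaebaaddhab')
  9 → (8, 'ddhab')
  10 → (9, 'dhab')
  11 → (4, 'ebaaddhab')
  12 → (10, 'hab')

SA = [6, 2, 11, 0, 7, 3, 12, 5, 1, 8, 9, 4, 10]
rank  pair      lcp
   1  s[6:],s[2:]  2  'aa'
   2  s[2:],s[11:]  1  'a'
   3  s[11:],s[0:]  1  'a'
   4  s[0:],s[7:]  2  'ad'
   5  s[7:],s[3:]  1  'a'
   6  s[3:],s[12:]  0  ''
   7  s[12:],s[5:]  1  'b'
   8  s[5:],s[1:]  0  ''
   9  s[1:],s[8:]  1  'd'
  10  s[8:],s[9:]  1  'd'
  11  s[9:],s[4:]  0  ''
  12  s[4:],s[10:]  0  ''

[0, 2, 1, 1, 2, 1, 0, 1, 0, 1, 1, 0, 0]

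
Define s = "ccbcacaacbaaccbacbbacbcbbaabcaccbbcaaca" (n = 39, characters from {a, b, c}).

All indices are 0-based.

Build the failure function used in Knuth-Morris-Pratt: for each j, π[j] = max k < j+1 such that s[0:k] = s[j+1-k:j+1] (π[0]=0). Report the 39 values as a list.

[0, 1, 0, 1, 0, 1, 0, 0, 1, 0, 0, 0, 1, 2, 3, 0, 1, 0, 0, 0, 1, 0, 1, 0, 0, 0, 0, 0, 1, 0, 1, 2, 3, 0, 1, 0, 0, 1, 0]

π[0] = 0
j=1 s[j]='c': π[1]=1 (border 'c')
j=2 s[j]='b': k: 1→0; π[2]=0 (border '')
j=3 s[j]='c': π[3]=1 (border 'c')
j=4 s[j]='a': k: 1→0; π[4]=0 (border '')
j=5 s[j]='c': π[5]=1 (border 'c')
j=6 s[j]='a': k: 1→0; π[6]=0 (border '')
j=7 s[j]='a': π[7]=0 (border '')
j=8 s[j]='c': π[8]=1 (border 'c')
j=9 s[j]='b': k: 1→0; π[9]=0 (border '')
j=10 s[j]='a': π[10]=0 (border '')
j=11 s[j]='a': π[11]=0 (border '')
j=12 s[j]='c': π[12]=1 (border 'c')
j=13 s[j]='c': π[13]=2 (border 'cc')
j=14 s[j]='b': π[14]=3 (border 'ccb')
j=15 s[j]='a': k: 3→0; π[15]=0 (border '')
j=16 s[j]='c': π[16]=1 (border 'c')
j=17 s[j]='b': k: 1→0; π[17]=0 (border '')
j=18 s[j]='b': π[18]=0 (border '')
j=19 s[j]='a': π[19]=0 (border '')
j=20 s[j]='c': π[20]=1 (border 'c')
j=21 s[j]='b': k: 1→0; π[21]=0 (border '')
j=22 s[j]='c': π[22]=1 (border 'c')
j=23 s[j]='b': k: 1→0; π[23]=0 (border '')
j=24 s[j]='b': π[24]=0 (border '')
j=25 s[j]='a': π[25]=0 (border '')
j=26 s[j]='a': π[26]=0 (border '')
j=27 s[j]='b': π[27]=0 (border '')
j=28 s[j]='c': π[28]=1 (border 'c')
j=29 s[j]='a': k: 1→0; π[29]=0 (border '')
j=30 s[j]='c': π[30]=1 (border 'c')
j=31 s[j]='c': π[31]=2 (border 'cc')
j=32 s[j]='b': π[32]=3 (border 'ccb')
j=33 s[j]='b': k: 3→0; π[33]=0 (border '')
j=34 s[j]='c': π[34]=1 (border 'c')
j=35 s[j]='a': k: 1→0; π[35]=0 (border '')
j=36 s[j]='a': π[36]=0 (border '')
j=37 s[j]='c': π[37]=1 (border 'c')
j=38 s[j]='a': k: 1→0; π[38]=0 (border '')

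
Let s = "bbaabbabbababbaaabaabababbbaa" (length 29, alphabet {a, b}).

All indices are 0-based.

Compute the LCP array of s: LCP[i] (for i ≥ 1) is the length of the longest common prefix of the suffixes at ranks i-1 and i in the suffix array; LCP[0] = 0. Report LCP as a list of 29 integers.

rank→(start, suffix):
  0 → (28, 'a')
  1 → (27, 'aa')
  2 → (14, 'aaabaabababbbaa')
  3 → (15, 'aabaabababbbaa')
  4 → (18, 'aabababbbaa')
  5 → (2, 'aabbabbababbaaabaabababbbaa')
  6 → (16, 'abaabababbbaa')
  7 → (19, 'abababbbaa')
  8 → (9, 'ababbaaabaabababbbaa')
  9 → (21, 'ababbbaa')
  10 → (11, 'abbaaabaabababbbaa')
  11 → (6, 'abbababbaaabaabababbbaa')
  12 → (3, 'abbabbababbaaabaabababbbaa')
  13 → (23, 'abbbaa')
  14 → (26, 'baa')
  15 → (13, 'baaabaabababbbaa')
  16 → (17, 'baabababbbaa')
  17 → (1, 'baabbabbababbaaabaabababbbaa')
  18 → (8, 'bababbaaabaabababbbaa')
  19 → (20, 'bababbbaa')
  20 → (10, 'babbaaabaabababbbaa')
  21 → (5, 'babbababbaaabaabababbbaa')
  22 → (22, 'babbbaa')
  23 → (25, 'bbaa')
  24 → (12, 'bbaaabaabababbbaa')
  25 → (0, 'bbaabbabbababbaaabaabababbbaa')
  26 → (7, 'bbababbaaabaabababbbaa')
  27 → (4, 'bbabbababbaaabaabababbbaa')
  28 → (24, 'bbbaa')

SA = [28, 27, 14, 15, 18, 2, 16, 19, 9, 21, 11, 6, 3, 23, 26, 13, 17, 1, 8, 20, 10, 5, 22, 25, 12, 0, 7, 4, 24]
[i] adj suffixes → lcp
  [1] 28/27 → 1 ('a')
  [2] 27/14 → 2 ('aa')
  [3] 14/15 → 2 ('aa')
  [4] 15/18 → 4 ('aaba')
  [5] 18/2 → 3 ('aab')
  [6] 2/16 → 1 ('a')
  [7] 16/19 → 3 ('aba')
  [8] 19/9 → 4 ('abab')
  [9] 9/21 → 5 ('ababb')
  [10] 21/11 → 2 ('ab')
  [11] 11/6 → 4 ('abba')
  [12] 6/3 → 5 ('abbab')
  [13] 3/23 → 3 ('abb')
  [14] 23/26 → 0 ('')
  [15] 26/13 → 3 ('baa')
  [16] 13/17 → 3 ('baa')
  [17] 17/1 → 4 ('baab')
  [18] 1/8 → 2 ('ba')
  [19] 8/20 → 6 ('bababb')
  [20] 20/10 → 3 ('bab')
  [21] 10/5 → 5 ('babba')
  [22] 5/22 → 4 ('babb')
  [23] 22/25 → 1 ('b')
  [24] 25/12 → 4 ('bbaa')
  [25] 12/0 → 4 ('bbaa')
  [26] 0/7 → 3 ('bba')
  [27] 7/4 → 4 ('bbab')
  [28] 4/24 → 2 ('bb')

[0, 1, 2, 2, 4, 3, 1, 3, 4, 5, 2, 4, 5, 3, 0, 3, 3, 4, 2, 6, 3, 5, 4, 1, 4, 4, 3, 4, 2]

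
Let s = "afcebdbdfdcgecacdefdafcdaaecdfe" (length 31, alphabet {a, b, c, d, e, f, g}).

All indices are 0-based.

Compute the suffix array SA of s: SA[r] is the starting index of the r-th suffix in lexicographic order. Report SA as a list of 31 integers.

rank | idx | suffix
   0 |  24 | aaecdfe
   1 |  14 | acdefdafcdaaecdfe
   2 |  25 | aecdfe
   3 |  20 | afcdaaecdfe
   4 |   0 | afcebdbdfdcgecacdefdafcdaaecdfe
   5 |   4 | bdbdfdcgecacdefdafcdaaecdfe
   6 |   6 | bdfdcgecacdefdafcdaaecdfe
   7 |  13 | cacdefdafcdaaecdfe
   8 |  22 | cdaaecdfe
   9 |  15 | cdefdafcdaaecdfe
  10 |  27 | cdfe
  11 |   2 | cebdbdfdcgecacdefdafcdaaecdfe
  12 |  10 | cgecacdefdafcdaaecdfe
  13 |  23 | daaecdfe
  14 |  19 | dafcdaaecdfe
  15 |   5 | dbdfdcgecacdefdafcdaaecdfe
  16 |   9 | dcgecacdefdafcdaaecdfe
  17 |  16 | defdafcdaaecdfe
  18 |   7 | dfdcgecacdefdafcdaaecdfe
  19 |  28 | dfe
  20 |  30 | e
  21 |   3 | ebdbdfdcgecacdefdafcdaaecdfe
  22 |  12 | ecacdefdafcdaaecdfe
  23 |  26 | ecdfe
  24 |  17 | efdafcdaaecdfe
  25 |  21 | fcdaaecdfe
  26 |   1 | fcebdbdfdcgecacdefdafcdaaecdfe
  27 |  18 | fdafcdaaecdfe
  28 |   8 | fdcgecacdefdafcdaaecdfe
  29 |  29 | fe
  30 |  11 | gecacdefdafcdaaecdfe

[24, 14, 25, 20, 0, 4, 6, 13, 22, 15, 27, 2, 10, 23, 19, 5, 9, 16, 7, 28, 30, 3, 12, 26, 17, 21, 1, 18, 8, 29, 11]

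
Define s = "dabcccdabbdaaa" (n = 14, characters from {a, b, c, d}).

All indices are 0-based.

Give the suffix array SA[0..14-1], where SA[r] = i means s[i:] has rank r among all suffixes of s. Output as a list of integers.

[13, 12, 11, 7, 1, 8, 2, 9, 3, 4, 5, 10, 6, 0]

rank | idx | suffix
   0 |  13 | a
   1 |  12 | aa
   2 |  11 | aaa
   3 |   7 | abbdaaa
   4 |   1 | abcccdabbdaaa
   5 |   8 | bbdaaa
   6 |   2 | bcccdabbdaaa
   7 |   9 | bdaaa
   8 |   3 | cccdabbdaaa
   9 |   4 | ccdabbdaaa
  10 |   5 | cdabbdaaa
  11 |  10 | daaa
  12 |   6 | dabbdaaa
  13 |   0 | dabcccdabbdaaa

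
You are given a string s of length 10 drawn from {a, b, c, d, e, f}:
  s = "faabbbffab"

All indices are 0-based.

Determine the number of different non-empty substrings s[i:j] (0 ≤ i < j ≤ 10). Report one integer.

sorted suffixes:
  #0 SA[0]=1  'aabbbffab'
  #1 SA[1]=8  'ab'
  #2 SA[2]=2  'abbbffab'
  #3 SA[3]=9  'b'
  #4 SA[4]=3  'bbbffab'
  #5 SA[5]=4  'bbffab'
  #6 SA[6]=5  'bffab'
  #7 SA[7]=0  'faabbbffab'
  #8 SA[8]=7  'fab'
  #9 SA[9]=6  'ffab'

SA = [1, 8, 2, 9, 3, 4, 5, 0, 7, 6]
i: (SA[i-1],SA[i]) lcp shared
  1: (1,8) 1 'a'
  2: (8,2) 2 'ab'
  3: (2,9) 0 ''
  4: (9,3) 1 'b'
  5: (3,4) 2 'bb'
  6: (4,5) 1 'b'
  7: (5,0) 0 ''
  8: (0,7) 2 'fa'
  9: (7,6) 1 'f'

n(n+1)/2 = 10·11/2 = 55
Σ LCP = 0 + 1 + 2 + 0 + 1 + 2 + 1 + 0 + 2 + 1 = 10
distinct = 55 − 10 = 45

45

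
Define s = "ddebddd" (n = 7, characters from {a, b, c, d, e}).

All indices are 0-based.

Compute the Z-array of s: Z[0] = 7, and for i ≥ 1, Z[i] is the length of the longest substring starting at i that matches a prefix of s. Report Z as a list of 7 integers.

Z[0]=7
i=1: outside box; Z[1]=1 grow→box=[1,2)
i=2: outside box; Z[2]=0
i=3: outside box; Z[3]=0
i=4: outside box; Z[4]=2 grow→box=[4,6)
i=5: min(r-i=1, Z[1]=1)=1; Z[5]=2 grow→box=[5,7)
i=6: min(r-i=1, Z[1]=1)=1; Z[6]=1

[7, 1, 0, 0, 2, 2, 1]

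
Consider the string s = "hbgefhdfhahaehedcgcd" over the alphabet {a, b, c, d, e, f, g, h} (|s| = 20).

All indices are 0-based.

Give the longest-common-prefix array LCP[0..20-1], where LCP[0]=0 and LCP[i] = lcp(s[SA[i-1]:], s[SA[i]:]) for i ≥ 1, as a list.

[0, 1, 0, 0, 1, 0, 1, 1, 0, 1, 1, 0, 2, 0, 1, 0, 2, 1, 1, 1]

sorted suffixes:
  #0 SA[0]=11  'aehedcgcd'
  #1 SA[1]=9  'ahaehedcgcd'
  #2 SA[2]=1  'bgefhdfhahaehedcgcd'
  #3 SA[3]=18  'cd'
  #4 SA[4]=16  'cgcd'
  #5 SA[5]=19  'd'
  #6 SA[6]=15  'dcgcd'
  #7 SA[7]=6  'dfhahaehedcgcd'
  #8 SA[8]=14  'edcgcd'
  #9 SA[9]=3  'efhdfhahaehedcgcd'
  #10 SA[10]=12  'ehedcgcd'
  #11 SA[11]=7  'fhahaehedcgcd'
  #12 SA[12]=4  'fhdfhahaehedcgcd'
  #13 SA[13]=17  'gcd'
  #14 SA[14]=2  'gefhdfhahaehedcgcd'
  #15 SA[15]=10  'haehedcgcd'
  #16 SA[16]=8  'hahaehedcgcd'
  #17 SA[17]=0  'hbgefhdfhahaehedcgcd'
  #18 SA[18]=5  'hdfhahaehedcgcd'
  #19 SA[19]=13  'hedcgcd'

SA = [11, 9, 1, 18, 16, 19, 15, 6, 14, 3, 12, 7, 4, 17, 2, 10, 8, 0, 5, 13]
rank  pair      lcp
   1  s[11:],s[9:]  1  'a'
   2  s[9:],s[1:]  0  ''
   3  s[1:],s[18:]  0  ''
   4  s[18:],s[16:]  1  'c'
   5  s[16:],s[19:]  0  ''
   6  s[19:],s[15:]  1  'd'
   7  s[15:],s[6:]  1  'd'
   8  s[6:],s[14:]  0  ''
   9  s[14:],s[3:]  1  'e'
  10  s[3:],s[12:]  1  'e'
  11  s[12:],s[7:]  0  ''
  12  s[7:],s[4:]  2  'fh'
  13  s[4:],s[17:]  0  ''
  14  s[17:],s[2:]  1  'g'
  15  s[2:],s[10:]  0  ''
  16  s[10:],s[8:]  2  'ha'
  17  s[8:],s[0:]  1  'h'
  18  s[0:],s[5:]  1  'h'
  19  s[5:],s[13:]  1  'h'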